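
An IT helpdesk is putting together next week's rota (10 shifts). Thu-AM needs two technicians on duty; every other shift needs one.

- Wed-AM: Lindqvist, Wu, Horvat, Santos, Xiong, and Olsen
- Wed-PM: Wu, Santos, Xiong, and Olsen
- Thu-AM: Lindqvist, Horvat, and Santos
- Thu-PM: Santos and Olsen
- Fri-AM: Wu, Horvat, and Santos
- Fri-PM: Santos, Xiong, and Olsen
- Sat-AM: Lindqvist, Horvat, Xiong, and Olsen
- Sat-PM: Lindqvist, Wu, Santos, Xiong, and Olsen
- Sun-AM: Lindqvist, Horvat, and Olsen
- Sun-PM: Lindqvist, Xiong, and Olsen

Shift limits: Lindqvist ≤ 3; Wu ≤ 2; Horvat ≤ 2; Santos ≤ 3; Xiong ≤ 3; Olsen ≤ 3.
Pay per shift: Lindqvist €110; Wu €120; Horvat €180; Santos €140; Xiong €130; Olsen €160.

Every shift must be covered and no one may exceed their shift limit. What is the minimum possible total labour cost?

Picking the cheapest available technician for each shift independently would cost €1310, but that ignores the shift limits.
An optimal schedule: Wed-AM→Santos, Wed-PM→Wu, Thu-AM→Lindqvist+Santos, Thu-PM→Santos, Fri-AM→Wu, Fri-PM→Xiong, Sat-AM→Xiong, Sat-PM→Xiong, Sun-AM→Lindqvist, Sun-PM→Lindqvist.
Total: 140 + 120 + 110 + 140 + 140 + 120 + 130 + 130 + 130 + 110 + 110 = €1380.

€1380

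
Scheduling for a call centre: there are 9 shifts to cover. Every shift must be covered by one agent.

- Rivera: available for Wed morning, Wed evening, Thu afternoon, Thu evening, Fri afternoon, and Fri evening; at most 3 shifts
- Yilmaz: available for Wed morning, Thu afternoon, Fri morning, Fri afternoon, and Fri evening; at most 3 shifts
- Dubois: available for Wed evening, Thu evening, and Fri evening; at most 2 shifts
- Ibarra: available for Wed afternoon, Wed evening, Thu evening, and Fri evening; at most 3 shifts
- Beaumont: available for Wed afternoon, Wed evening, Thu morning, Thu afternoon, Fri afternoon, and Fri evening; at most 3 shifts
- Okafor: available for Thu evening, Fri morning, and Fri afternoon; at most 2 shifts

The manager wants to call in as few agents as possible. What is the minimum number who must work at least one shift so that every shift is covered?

3

9 slots to fill and no one can take more than 3, so at least ⌈9/3⌉ = 3 agents are needed.
Rivera, Yilmaz, and Beaumont alone can cover everything: Wed morning→Rivera, Wed afternoon→Beaumont, Wed evening→Rivera, Thu morning→Beaumont, Thu afternoon→Yilmaz, Thu evening→Rivera, Fri morning→Yilmaz, Fri afternoon→Yilmaz, Fri evening→Beaumont.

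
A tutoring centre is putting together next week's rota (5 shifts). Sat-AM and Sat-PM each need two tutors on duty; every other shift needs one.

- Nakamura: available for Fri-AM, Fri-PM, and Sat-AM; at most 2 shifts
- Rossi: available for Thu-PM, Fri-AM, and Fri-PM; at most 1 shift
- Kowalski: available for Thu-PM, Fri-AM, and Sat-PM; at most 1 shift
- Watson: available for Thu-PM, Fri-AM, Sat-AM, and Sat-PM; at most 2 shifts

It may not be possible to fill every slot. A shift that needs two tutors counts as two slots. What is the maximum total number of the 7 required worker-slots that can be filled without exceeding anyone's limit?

6

Total capacity across all tutors is 2+1+1+2 = 6, and 7 slots are needed, so at most 6 can be filled.
An assignment achieving 6: Thu-PM→Rossi, Fri-PM→Nakamura, Sat-AM→Nakamura+Watson, Sat-PM→Kowalski+Watson.
Loads: Nakamura 2/2, Rossi 1/1, Kowalski 1/1, Watson 2/2.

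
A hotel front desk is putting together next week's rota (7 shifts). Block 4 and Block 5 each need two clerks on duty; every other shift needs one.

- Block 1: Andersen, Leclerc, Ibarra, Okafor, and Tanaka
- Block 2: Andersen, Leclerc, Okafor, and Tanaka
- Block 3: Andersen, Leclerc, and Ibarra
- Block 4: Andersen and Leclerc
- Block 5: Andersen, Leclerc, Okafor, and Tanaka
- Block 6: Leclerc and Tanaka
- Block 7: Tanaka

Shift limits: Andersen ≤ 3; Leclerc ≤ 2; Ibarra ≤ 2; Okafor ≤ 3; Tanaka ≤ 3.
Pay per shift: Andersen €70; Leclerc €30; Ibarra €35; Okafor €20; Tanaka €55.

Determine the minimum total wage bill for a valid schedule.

Block 4 can only be covered by Andersen and Leclerc, so that assignment is forced.
Block 7 can only be covered by Tanaka, so that assignment is forced.
Picking the cheapest available clerk for each shift independently would cost €305, but that ignores the shift limits.
An optimal schedule: Block 1→Okafor, Block 2→Okafor, Block 3→Ibarra, Block 4→Leclerc+Andersen, Block 5→Okafor+Tanaka, Block 6→Leclerc, Block 7→Tanaka.
Total: 20 + 20 + 35 + 30 + 70 + 20 + 55 + 30 + 55 = €335.

€335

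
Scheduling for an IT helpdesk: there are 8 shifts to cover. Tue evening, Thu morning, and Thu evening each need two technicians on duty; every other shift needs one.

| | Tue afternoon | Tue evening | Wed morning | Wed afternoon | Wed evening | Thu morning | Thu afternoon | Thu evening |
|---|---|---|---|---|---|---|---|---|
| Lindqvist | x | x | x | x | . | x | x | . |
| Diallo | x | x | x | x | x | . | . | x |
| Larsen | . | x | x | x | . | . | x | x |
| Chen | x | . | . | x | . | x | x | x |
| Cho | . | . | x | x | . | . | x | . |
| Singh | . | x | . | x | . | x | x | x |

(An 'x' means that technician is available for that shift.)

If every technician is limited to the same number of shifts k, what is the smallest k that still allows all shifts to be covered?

With 6 technicians and 11 worker-slots to fill, someone must work at least ⌈11/6⌉ = 2 shifts, so k ≥ 2.
k = 2 works: Tue afternoon→Lindqvist, Tue evening→Larsen+Singh, Wed morning→Diallo, Wed afternoon→Cho, Wed evening→Diallo, Thu morning→Lindqvist+Chen, Thu afternoon→Larsen, Thu evening→Chen+Singh.
Loads: Lindqvist 2, Diallo 2, Larsen 2, Chen 2, Cho 1, Singh 2 — all ≤ 2.

2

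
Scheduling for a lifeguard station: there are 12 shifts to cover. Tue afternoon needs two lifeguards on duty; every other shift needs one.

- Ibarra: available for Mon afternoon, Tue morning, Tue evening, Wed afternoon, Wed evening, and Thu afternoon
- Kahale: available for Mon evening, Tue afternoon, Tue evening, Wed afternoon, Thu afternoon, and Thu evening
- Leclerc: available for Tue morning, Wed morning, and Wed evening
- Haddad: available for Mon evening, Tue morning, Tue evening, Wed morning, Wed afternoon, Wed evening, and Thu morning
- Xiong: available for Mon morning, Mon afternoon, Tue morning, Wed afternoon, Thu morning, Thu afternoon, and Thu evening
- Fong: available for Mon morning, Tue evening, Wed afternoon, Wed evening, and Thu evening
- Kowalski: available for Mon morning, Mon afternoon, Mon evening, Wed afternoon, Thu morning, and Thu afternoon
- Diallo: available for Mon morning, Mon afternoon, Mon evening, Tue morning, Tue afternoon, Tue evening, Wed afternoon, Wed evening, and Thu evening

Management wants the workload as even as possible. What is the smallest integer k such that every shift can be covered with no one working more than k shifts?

2

With 8 lifeguards and 13 worker-slots to fill, someone must work at least ⌈13/8⌉ = 2 shifts, so k ≥ 2.
k = 2 works: Mon morning→Xiong, Mon afternoon→Ibarra, Mon evening→Kahale, Tue morning→Leclerc, Tue afternoon→Kahale+Diallo, Tue evening→Haddad, Wed morning→Leclerc, Wed afternoon→Fong, Wed evening→Fong, Thu morning→Haddad, Thu afternoon→Ibarra, Thu evening→Xiong.
Loads: Ibarra 2, Kahale 2, Leclerc 2, Haddad 2, Xiong 2, Fong 2, Kowalski 0, Diallo 1 — all ≤ 2.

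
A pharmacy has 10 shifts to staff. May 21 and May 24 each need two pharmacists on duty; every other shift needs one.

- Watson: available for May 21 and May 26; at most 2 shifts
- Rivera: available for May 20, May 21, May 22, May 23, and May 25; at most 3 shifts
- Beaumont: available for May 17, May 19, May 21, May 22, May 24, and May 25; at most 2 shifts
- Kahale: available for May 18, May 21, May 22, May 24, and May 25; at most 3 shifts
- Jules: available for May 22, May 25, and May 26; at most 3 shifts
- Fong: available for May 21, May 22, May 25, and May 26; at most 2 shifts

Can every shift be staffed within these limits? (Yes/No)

No

Total capacity is 15 and 12 slots are needed, so capacity alone doesn't rule it out.
Shifts {May 17, May 19, May 24} need 4 worker-slots in total, but the pharmacists available for any of those shifts (Beaumont and Kahale) can supply at most 3 among them. So no valid schedule exists.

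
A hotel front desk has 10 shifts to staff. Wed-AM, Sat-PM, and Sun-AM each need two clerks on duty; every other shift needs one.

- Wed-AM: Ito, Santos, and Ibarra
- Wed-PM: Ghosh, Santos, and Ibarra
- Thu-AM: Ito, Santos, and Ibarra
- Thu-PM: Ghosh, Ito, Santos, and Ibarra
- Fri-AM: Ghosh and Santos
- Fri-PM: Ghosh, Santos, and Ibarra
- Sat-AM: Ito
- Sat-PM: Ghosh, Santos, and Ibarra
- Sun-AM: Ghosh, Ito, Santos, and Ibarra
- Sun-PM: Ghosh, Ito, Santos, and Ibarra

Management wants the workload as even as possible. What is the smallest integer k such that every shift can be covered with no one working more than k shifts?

4

With 4 clerks and 13 worker-slots to fill, someone must work at least ⌈13/4⌉ = 4 shifts, so k ≥ 4.
k = 4 works: Wed-AM→Ito+Santos, Wed-PM→Ghosh, Thu-AM→Ito, Thu-PM→Ito, Fri-AM→Ghosh, Fri-PM→Ghosh, Sat-AM→Ito, Sat-PM→Ghosh+Santos, Sun-AM→Santos+Ibarra, Sun-PM→Santos.
Loads: Ghosh 4, Ito 4, Santos 4, Ibarra 1 — all ≤ 4.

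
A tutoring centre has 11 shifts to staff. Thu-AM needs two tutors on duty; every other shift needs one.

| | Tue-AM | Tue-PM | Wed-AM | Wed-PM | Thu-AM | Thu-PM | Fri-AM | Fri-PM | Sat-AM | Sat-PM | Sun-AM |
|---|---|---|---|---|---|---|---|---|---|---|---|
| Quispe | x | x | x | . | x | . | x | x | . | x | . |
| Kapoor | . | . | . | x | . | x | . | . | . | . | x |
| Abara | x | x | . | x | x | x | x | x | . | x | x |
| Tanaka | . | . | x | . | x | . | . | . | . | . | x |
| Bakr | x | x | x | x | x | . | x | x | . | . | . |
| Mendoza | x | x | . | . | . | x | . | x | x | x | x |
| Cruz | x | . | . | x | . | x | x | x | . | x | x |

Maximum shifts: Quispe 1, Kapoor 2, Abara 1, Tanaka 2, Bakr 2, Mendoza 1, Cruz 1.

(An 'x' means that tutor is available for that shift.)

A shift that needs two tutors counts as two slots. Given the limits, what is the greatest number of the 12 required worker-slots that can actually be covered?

Total capacity across all tutors is 1+2+1+2+2+1+1 = 10, and 12 slots are needed, so at most 10 can be filled.
An assignment achieving 10: Tue-PM→Abara, Wed-AM→Quispe, Wed-PM→Kapoor, Thu-AM→Tanaka+Bakr, Thu-PM→Kapoor, Fri-AM→Bakr, Sat-AM→Mendoza, Sat-PM→Cruz, Sun-AM→Tanaka.
Loads: Quispe 1/1, Kapoor 2/2, Abara 1/1, Tanaka 2/2, Bakr 2/2, Mendoza 1/1, Cruz 1/1.

10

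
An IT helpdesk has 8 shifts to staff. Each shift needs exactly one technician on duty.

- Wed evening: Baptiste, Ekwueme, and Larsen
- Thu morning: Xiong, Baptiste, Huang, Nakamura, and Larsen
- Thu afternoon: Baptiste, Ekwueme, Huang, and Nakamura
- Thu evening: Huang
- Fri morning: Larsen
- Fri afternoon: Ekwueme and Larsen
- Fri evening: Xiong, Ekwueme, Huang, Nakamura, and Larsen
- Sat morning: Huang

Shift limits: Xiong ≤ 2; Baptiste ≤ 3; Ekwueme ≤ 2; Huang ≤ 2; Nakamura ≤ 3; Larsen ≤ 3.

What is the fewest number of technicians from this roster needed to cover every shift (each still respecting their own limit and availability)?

8 slots to fill and no one can take more than 3, so at least ⌈8/3⌉ = 3 technicians are needed.
Baptiste, Huang, and Larsen alone can cover everything: Wed evening→Baptiste, Thu morning→Baptiste, Thu afternoon→Baptiste, Thu evening→Huang, Fri morning→Larsen, Fri afternoon→Larsen, Fri evening→Larsen, Sat morning→Huang.

3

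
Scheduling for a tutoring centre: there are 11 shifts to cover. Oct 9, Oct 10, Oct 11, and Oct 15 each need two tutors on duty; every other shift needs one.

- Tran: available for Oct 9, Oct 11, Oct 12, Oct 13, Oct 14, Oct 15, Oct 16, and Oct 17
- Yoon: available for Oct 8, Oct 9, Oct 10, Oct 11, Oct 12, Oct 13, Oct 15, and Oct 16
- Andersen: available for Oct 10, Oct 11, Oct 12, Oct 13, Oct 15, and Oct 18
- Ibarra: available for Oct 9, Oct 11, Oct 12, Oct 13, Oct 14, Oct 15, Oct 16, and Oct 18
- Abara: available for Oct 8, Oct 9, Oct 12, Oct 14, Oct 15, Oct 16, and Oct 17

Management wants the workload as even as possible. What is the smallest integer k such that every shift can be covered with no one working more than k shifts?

3

With 5 tutors and 15 worker-slots to fill, someone must work at least ⌈15/5⌉ = 3 shifts, so k ≥ 3.
k = 3 works: Oct 8→Yoon, Oct 9→Ibarra+Abara, Oct 10→Yoon+Andersen, Oct 11→Andersen+Ibarra, Oct 12→Abara, Oct 13→Tran, Oct 14→Tran, Oct 15→Ibarra+Abara, Oct 16→Yoon, Oct 17→Tran, Oct 18→Andersen.
Loads: Tran 3, Yoon 3, Andersen 3, Ibarra 3, Abara 3 — all ≤ 3.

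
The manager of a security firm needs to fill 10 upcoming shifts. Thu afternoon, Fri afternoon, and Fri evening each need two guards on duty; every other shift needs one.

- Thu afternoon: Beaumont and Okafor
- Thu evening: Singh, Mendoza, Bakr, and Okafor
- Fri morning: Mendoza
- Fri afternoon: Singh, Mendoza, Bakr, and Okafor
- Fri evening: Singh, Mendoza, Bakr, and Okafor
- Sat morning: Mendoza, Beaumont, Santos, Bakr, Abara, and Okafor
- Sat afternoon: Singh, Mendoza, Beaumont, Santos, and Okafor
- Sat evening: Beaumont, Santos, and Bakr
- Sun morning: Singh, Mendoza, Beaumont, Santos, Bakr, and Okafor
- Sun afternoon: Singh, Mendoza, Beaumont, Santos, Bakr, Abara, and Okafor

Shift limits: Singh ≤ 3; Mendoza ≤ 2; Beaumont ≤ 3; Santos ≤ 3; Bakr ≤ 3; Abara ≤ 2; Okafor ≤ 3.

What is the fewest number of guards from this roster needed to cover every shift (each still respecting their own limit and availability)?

5

13 slots to fill and no one can take more than 3, so at least ⌈13/3⌉ = 5 guards are needed.
Singh, Mendoza, Beaumont, Santos, and Okafor alone can cover everything: Thu afternoon→Beaumont+Okafor, Thu evening→Singh, Fri morning→Mendoza, Fri afternoon→Singh+Mendoza, Fri evening→Singh+Okafor, Sat morning→Beaumont, Sat afternoon→Santos, Sat evening→Beaumont, Sun morning→Santos, Sun afternoon→Santos.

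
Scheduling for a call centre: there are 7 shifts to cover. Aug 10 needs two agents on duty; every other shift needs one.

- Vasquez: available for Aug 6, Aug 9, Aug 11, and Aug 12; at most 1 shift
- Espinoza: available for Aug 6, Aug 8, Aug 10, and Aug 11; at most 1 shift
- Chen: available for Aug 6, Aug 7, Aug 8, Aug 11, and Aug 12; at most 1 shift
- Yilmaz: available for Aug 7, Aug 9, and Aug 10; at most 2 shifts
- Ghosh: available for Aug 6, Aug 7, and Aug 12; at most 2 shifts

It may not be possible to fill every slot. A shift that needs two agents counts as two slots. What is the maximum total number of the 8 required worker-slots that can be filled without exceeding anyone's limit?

7

Total capacity across all agents is 1+1+1+2+2 = 7, and 8 slots are needed, so at most 7 can be filled.
An assignment achieving 7: Aug 6→Ghosh, Aug 7→Yilmaz, Aug 8→Espinoza, Aug 9→Vasquez, Aug 10→Yilmaz, Aug 11→Chen, Aug 12→Ghosh.
Loads: Vasquez 1/1, Espinoza 1/1, Chen 1/1, Yilmaz 2/2, Ghosh 2/2.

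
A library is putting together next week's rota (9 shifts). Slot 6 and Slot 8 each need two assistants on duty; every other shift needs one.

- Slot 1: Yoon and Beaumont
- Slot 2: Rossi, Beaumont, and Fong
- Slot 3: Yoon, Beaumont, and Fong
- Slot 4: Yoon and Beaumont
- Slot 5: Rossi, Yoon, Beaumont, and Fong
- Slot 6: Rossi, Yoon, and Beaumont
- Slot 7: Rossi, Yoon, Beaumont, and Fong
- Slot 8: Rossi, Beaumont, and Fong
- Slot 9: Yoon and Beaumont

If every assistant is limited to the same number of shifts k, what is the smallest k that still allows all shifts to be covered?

3

With 4 assistants and 11 worker-slots to fill, someone must work at least ⌈11/4⌉ = 3 shifts, so k ≥ 3.
k = 3 works: Slot 1→Yoon, Slot 2→Rossi, Slot 3→Beaumont, Slot 4→Yoon, Slot 5→Fong, Slot 6→Rossi+Beaumont, Slot 7→Fong, Slot 8→Rossi+Beaumont, Slot 9→Yoon.
Loads: Rossi 3, Yoon 3, Beaumont 3, Fong 2 — all ≤ 3.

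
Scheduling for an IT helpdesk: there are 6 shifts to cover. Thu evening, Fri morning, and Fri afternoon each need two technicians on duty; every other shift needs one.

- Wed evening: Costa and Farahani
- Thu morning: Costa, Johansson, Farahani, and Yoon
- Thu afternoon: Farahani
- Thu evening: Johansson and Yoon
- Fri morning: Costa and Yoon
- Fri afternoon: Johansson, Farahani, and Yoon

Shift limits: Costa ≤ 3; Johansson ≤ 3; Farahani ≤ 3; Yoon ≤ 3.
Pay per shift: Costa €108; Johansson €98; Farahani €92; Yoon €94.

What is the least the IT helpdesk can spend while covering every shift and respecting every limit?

Thu afternoon can only be covered by Farahani, so that assignment is forced.
Thu evening can only be covered by Johansson and Yoon, so that assignment is forced.
Fri morning can only be covered by Costa and Yoon, so that assignment is forced.
Picking the cheapest available technician for each shift independently would cost €856, but that ignores the shift limits.
An optimal schedule: Wed evening→Farahani, Thu morning→Johansson, Thu afternoon→Farahani, Thu evening→Yoon+Johansson, Fri morning→Yoon+Costa, Fri afternoon→Farahani+Yoon.
Total: 92 + 98 + 92 + 94 + 98 + 94 + 108 + 92 + 94 = €862.

€862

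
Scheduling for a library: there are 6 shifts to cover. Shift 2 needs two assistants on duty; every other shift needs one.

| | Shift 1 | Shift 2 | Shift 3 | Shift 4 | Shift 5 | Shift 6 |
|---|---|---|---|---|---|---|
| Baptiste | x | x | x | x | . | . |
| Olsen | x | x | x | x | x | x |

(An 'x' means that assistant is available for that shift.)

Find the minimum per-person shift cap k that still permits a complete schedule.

4

With 2 assistants and 7 worker-slots to fill, someone must work at least ⌈7/2⌉ = 4 shifts, so k ≥ 4.
k = 4 works: Shift 1→Baptiste, Shift 2→Baptiste+Olsen, Shift 3→Baptiste, Shift 4→Baptiste, Shift 5→Olsen, Shift 6→Olsen.
Loads: Baptiste 4, Olsen 3 — all ≤ 4.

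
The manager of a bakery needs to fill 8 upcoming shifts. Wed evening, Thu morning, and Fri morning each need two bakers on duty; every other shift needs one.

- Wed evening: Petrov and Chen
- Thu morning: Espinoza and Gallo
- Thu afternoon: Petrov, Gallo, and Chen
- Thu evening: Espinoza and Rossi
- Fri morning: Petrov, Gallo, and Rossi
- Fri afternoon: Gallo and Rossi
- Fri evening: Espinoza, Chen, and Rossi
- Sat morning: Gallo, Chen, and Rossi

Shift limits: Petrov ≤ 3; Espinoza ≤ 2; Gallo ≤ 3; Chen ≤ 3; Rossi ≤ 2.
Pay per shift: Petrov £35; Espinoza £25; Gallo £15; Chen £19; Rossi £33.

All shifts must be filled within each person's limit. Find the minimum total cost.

£253

Wed evening can only be covered by Petrov and Chen, so that assignment is forced.
Thu morning can only be covered by Espinoza and Gallo, so that assignment is forced.
Picking the cheapest available baker for each shift independently would cost £231, but that ignores the shift limits.
An optimal schedule: Wed evening→Chen+Petrov, Thu morning→Gallo+Espinoza, Thu afternoon→Chen, Thu evening→Espinoza, Fri morning→Gallo+Rossi, Fri afternoon→Gallo, Fri evening→Chen, Sat morning→Rossi.
Total: 19 + 35 + 15 + 25 + 19 + 25 + 15 + 33 + 15 + 19 + 33 = £253.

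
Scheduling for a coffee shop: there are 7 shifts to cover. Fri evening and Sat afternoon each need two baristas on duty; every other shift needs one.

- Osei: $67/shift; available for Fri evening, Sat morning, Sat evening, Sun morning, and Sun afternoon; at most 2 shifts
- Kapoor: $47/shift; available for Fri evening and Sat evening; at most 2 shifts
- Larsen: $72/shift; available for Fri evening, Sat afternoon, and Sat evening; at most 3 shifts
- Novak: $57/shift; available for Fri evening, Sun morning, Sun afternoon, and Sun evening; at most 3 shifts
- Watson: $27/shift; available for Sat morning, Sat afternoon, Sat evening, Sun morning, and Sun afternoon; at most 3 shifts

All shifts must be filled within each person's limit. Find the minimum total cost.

Sat afternoon can only be covered by Larsen and Watson, so that assignment is forced.
Sun evening can only be covered by Novak, so that assignment is forced.
Picking the cheapest available barista for each shift independently would cost $368, but that ignores the shift limits.
An optimal schedule: Fri evening→Kapoor+Novak, Sat morning→Watson, Sat afternoon→Watson+Larsen, Sat evening→Kapoor, Sun morning→Watson, Sun afternoon→Novak, Sun evening→Novak.
Total: 47 + 57 + 27 + 27 + 72 + 47 + 27 + 57 + 57 = $418.

$418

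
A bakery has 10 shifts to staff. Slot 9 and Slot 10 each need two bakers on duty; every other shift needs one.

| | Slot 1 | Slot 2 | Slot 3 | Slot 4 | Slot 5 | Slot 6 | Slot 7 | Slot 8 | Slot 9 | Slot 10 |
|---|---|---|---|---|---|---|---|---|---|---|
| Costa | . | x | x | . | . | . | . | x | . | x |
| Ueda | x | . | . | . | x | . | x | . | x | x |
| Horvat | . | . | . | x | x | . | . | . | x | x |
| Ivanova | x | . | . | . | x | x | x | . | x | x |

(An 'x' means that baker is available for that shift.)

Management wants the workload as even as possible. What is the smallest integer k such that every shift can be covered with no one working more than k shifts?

With 4 bakers and 12 worker-slots to fill, someone must work at least ⌈12/4⌉ = 3 shifts, so k ≥ 3.
k = 3 works: Slot 1→Ueda, Slot 2→Costa, Slot 3→Costa, Slot 4→Horvat, Slot 5→Ueda, Slot 6→Ivanova, Slot 7→Ueda, Slot 8→Costa, Slot 9→Horvat+Ivanova, Slot 10→Horvat+Ivanova.
Loads: Costa 3, Ueda 3, Horvat 3, Ivanova 3 — all ≤ 3.

3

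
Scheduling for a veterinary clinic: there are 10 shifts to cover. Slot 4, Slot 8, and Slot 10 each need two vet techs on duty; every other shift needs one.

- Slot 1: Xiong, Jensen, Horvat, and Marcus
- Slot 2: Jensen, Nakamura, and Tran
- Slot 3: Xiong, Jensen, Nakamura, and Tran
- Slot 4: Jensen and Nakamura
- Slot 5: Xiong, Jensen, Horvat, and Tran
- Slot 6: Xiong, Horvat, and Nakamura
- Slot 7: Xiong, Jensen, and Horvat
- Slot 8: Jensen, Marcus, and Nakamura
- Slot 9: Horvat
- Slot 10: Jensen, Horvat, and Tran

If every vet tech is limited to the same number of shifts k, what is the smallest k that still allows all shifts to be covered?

With 6 vet techs and 13 worker-slots to fill, someone must work at least ⌈13/6⌉ = 3 shifts, so k ≥ 3.
k = 3 works: Slot 1→Xiong, Slot 2→Jensen, Slot 3→Nakamura, Slot 4→Jensen+Nakamura, Slot 5→Horvat, Slot 6→Xiong, Slot 7→Xiong, Slot 8→Jensen+Marcus, Slot 9→Horvat, Slot 10→Horvat+Tran.
Loads: Xiong 3, Jensen 3, Horvat 3, Marcus 1, Nakamura 2, Tran 1 — all ≤ 3.

3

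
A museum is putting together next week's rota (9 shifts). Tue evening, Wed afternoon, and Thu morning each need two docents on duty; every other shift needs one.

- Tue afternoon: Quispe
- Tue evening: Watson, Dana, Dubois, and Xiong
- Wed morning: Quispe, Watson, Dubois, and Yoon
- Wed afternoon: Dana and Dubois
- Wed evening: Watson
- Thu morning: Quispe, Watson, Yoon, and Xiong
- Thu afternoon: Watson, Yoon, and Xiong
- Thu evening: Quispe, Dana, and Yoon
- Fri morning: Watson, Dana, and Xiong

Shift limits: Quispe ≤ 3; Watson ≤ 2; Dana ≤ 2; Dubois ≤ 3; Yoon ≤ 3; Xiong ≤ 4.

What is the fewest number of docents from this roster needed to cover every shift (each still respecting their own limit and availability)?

12 slots to fill and no one can take more than 4, so at least ⌈12/4⌉ = 3 docents are needed.
No set of 4 docents can cover every shift (each such set leaves at least one shift with no one available or exceeds a cap).
Quispe, Watson, Dana, Dubois, and Yoon alone can cover everything: Tue afternoon→Quispe, Tue evening→Dana+Dubois, Wed morning→Dubois, Wed afternoon→Dana+Dubois, Wed evening→Watson, Thu morning→Quispe+Yoon, Thu afternoon→Yoon, Thu evening→Quispe, Fri morning→Watson.

5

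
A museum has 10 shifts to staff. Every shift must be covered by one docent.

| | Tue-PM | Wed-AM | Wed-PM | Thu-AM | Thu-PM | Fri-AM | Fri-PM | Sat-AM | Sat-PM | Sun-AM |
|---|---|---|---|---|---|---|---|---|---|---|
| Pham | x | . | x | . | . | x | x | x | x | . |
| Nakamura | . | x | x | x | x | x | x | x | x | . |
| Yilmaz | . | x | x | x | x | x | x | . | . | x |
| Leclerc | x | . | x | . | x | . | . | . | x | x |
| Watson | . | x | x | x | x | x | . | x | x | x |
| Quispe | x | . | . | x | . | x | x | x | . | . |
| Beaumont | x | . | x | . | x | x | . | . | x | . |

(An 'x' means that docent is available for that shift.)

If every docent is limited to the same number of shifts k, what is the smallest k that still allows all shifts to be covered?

With 7 docents and 10 worker-slots to fill, someone must work at least ⌈10/7⌉ = 2 shifts, so k ≥ 2.
k = 2 works: Tue-PM→Pham, Wed-AM→Nakamura, Wed-PM→Leclerc, Thu-AM→Nakamura, Thu-PM→Yilmaz, Fri-AM→Watson, Fri-PM→Pham, Sat-AM→Watson, Sat-PM→Leclerc, Sun-AM→Yilmaz.
Loads: Pham 2, Nakamura 2, Yilmaz 2, Leclerc 2, Watson 2, Quispe 0, Beaumont 0 — all ≤ 2.

2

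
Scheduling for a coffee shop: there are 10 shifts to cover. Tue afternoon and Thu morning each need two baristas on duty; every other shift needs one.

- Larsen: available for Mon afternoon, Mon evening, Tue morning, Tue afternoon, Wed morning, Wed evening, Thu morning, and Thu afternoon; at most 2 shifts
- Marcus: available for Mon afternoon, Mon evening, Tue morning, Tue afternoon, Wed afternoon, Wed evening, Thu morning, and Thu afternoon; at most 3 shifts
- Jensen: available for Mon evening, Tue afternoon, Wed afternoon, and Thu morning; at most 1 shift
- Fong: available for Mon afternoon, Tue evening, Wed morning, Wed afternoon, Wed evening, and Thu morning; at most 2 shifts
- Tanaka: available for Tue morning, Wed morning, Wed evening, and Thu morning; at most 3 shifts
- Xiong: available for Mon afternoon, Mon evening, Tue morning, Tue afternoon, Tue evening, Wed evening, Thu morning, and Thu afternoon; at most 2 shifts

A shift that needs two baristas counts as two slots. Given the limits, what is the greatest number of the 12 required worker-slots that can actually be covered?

12

Total capacity across all baristas is 2+3+1+2+3+2 = 13, and 12 slots are needed, so at most 12 can be filled.
An assignment achieving 12: Mon afternoon→Marcus, Mon evening→Marcus, Tue morning→Tanaka, Tue afternoon→Jensen+Xiong, Tue evening→Fong, Wed morning→Larsen, Wed afternoon→Marcus, Wed evening→Fong, Thu morning→Tanaka+Xiong, Thu afternoon→Larsen.
Loads: Larsen 2/2, Marcus 3/3, Jensen 1/1, Fong 2/2, Tanaka 2/3, Xiong 2/2.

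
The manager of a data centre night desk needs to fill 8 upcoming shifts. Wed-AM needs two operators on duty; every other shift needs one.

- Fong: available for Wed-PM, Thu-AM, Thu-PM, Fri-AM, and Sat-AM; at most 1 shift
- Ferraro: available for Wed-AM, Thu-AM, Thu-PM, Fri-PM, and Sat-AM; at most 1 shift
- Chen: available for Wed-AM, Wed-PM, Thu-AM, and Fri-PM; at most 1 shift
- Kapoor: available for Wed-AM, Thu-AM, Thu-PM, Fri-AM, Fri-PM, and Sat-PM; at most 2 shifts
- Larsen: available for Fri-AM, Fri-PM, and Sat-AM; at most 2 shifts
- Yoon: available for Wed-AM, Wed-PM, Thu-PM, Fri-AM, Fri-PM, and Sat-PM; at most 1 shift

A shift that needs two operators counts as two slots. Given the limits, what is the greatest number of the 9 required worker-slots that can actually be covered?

8

Total capacity across all operators is 1+1+1+2+2+1 = 8, and 9 slots are needed, so at most 8 can be filled.
An assignment achieving 8: Wed-AM→Chen+Kapoor, Wed-PM→Fong, Thu-PM→Yoon, Fri-AM→Larsen, Fri-PM→Larsen, Sat-AM→Ferraro, Sat-PM→Kapoor.
Loads: Fong 1/1, Ferraro 1/1, Chen 1/1, Kapoor 2/2, Larsen 2/2, Yoon 1/1.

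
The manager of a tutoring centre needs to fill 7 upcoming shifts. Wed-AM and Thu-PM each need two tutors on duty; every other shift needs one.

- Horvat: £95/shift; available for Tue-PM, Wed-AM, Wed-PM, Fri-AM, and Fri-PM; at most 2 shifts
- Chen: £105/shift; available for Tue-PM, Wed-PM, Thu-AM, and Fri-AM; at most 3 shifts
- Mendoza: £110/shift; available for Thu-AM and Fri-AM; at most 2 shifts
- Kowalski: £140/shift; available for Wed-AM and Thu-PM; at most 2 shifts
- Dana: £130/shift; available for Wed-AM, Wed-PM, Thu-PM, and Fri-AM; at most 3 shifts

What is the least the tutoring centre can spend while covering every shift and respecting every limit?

£1015

Thu-PM can only be covered by Kowalski and Dana, so that assignment is forced.
Fri-PM can only be covered by Horvat, so that assignment is forced.
Picking the cheapest available tutor for each shift independently would cost £980, but that ignores the shift limits.
An optimal schedule: Tue-PM→Chen, Wed-AM→Horvat+Dana, Wed-PM→Chen, Thu-AM→Chen, Thu-PM→Dana+Kowalski, Fri-AM→Mendoza, Fri-PM→Horvat.
Total: 105 + 95 + 130 + 105 + 105 + 130 + 140 + 110 + 95 = £1015.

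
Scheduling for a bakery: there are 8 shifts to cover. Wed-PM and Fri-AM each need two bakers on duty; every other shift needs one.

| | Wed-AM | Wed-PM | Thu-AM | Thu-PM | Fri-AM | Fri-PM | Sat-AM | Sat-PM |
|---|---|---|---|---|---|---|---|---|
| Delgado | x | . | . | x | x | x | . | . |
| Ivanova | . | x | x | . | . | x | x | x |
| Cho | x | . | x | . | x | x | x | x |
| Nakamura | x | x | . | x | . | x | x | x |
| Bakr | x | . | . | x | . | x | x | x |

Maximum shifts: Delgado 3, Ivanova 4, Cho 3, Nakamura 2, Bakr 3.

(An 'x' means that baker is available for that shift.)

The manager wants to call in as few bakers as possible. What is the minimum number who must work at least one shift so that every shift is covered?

4

10 slots to fill and no one can take more than 4, so at least ⌈10/4⌉ = 3 bakers are needed.
Shifts {Wed-PM, Fri-AM} need 4 slots, but among the bakers available for them (Delgado, Ivanova, Cho, and Nakamura) any 3 together supply at most 3. So 3 bakers are not enough.
Delgado, Ivanova, Cho, and Nakamura alone can cover everything: Wed-AM→Delgado, Wed-PM→Ivanova+Nakamura, Thu-AM→Ivanova, Thu-PM→Delgado, Fri-AM→Delgado+Cho, Fri-PM→Cho, Sat-AM→Ivanova, Sat-PM→Ivanova.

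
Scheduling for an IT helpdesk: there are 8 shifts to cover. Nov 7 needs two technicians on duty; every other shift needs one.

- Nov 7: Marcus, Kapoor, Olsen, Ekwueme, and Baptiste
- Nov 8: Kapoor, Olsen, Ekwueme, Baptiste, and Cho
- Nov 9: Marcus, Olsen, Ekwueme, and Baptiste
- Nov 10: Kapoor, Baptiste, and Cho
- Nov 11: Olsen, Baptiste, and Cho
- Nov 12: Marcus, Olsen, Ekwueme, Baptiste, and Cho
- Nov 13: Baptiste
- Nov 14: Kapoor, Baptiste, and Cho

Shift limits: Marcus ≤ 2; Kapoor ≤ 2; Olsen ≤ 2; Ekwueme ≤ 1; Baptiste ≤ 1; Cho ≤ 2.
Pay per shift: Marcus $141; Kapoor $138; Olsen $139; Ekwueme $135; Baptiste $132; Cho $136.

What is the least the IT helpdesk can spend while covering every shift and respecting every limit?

$1234

Nov 13 can only be covered by Baptiste, so that assignment is forced.
Picking the cheapest available technician for each shift independently would cost $1191, but that ignores the shift limits.
An optimal schedule: Nov 7→Olsen+Marcus, Nov 8→Kapoor, Nov 9→Ekwueme, Nov 10→Cho, Nov 11→Cho, Nov 12→Olsen, Nov 13→Baptiste, Nov 14→Kapoor.
Total: 139 + 141 + 138 + 135 + 136 + 136 + 139 + 132 + 138 = $1234.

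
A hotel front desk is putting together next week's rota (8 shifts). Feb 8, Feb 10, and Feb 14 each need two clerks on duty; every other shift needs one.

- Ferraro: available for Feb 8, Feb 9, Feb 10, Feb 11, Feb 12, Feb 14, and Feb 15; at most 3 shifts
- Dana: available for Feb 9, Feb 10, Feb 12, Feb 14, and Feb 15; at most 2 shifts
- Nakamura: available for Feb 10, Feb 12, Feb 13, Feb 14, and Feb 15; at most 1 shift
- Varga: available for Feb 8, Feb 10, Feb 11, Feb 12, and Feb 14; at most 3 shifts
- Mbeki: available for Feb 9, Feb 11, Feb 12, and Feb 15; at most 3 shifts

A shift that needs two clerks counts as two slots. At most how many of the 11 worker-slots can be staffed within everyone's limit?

Total capacity across all clerks is 3+2+1+3+3 = 12, and 11 slots are needed, so at most 11 can be filled.
An assignment achieving 11: Feb 8→Ferraro+Varga, Feb 9→Ferraro, Feb 10→Dana+Varga, Feb 11→Ferraro, Feb 12→Mbeki, Feb 13→Nakamura, Feb 14→Dana+Varga, Feb 15→Mbeki.
Loads: Ferraro 3/3, Dana 2/2, Nakamura 1/1, Varga 3/3, Mbeki 2/3.

11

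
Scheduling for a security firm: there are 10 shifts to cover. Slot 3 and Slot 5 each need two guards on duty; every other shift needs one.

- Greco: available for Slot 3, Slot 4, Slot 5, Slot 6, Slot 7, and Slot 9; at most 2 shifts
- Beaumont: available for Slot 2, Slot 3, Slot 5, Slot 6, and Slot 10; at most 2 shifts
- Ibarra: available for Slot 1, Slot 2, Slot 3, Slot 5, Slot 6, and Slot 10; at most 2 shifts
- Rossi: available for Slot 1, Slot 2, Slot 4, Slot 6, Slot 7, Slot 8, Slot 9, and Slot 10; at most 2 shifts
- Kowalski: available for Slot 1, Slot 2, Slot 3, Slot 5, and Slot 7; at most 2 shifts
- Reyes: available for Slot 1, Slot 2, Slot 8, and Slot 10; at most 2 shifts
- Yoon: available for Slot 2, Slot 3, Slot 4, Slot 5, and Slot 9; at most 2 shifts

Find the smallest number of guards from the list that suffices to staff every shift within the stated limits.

12 slots to fill and no one can take more than 2, so at least ⌈12/2⌉ = 6 guards are needed.
Greco, Beaumont, Ibarra, Rossi, Kowalski, and Reyes alone can cover everything: Slot 1→Ibarra, Slot 2→Reyes, Slot 3→Beaumont+Kowalski, Slot 4→Greco, Slot 5→Ibarra+Kowalski, Slot 6→Beaumont, Slot 7→Rossi, Slot 8→Rossi, Slot 9→Greco, Slot 10→Reyes.

6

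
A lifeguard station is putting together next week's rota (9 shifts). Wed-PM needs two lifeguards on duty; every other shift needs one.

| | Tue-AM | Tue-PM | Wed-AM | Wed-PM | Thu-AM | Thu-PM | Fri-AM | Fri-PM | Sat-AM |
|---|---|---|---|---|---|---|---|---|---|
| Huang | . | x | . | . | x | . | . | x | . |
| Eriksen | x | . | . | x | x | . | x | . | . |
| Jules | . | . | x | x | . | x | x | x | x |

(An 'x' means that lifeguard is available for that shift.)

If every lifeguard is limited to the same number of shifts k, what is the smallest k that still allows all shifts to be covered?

4

With 3 lifeguards and 10 worker-slots to fill, someone must work at least ⌈10/3⌉ = 4 shifts, so k ≥ 4.
k = 4 works: Tue-AM→Eriksen, Tue-PM→Huang, Wed-AM→Jules, Wed-PM→Eriksen+Jules, Thu-AM→Huang, Thu-PM→Jules, Fri-AM→Eriksen, Fri-PM→Huang, Sat-AM→Jules.
Loads: Huang 3, Eriksen 3, Jules 4 — all ≤ 4.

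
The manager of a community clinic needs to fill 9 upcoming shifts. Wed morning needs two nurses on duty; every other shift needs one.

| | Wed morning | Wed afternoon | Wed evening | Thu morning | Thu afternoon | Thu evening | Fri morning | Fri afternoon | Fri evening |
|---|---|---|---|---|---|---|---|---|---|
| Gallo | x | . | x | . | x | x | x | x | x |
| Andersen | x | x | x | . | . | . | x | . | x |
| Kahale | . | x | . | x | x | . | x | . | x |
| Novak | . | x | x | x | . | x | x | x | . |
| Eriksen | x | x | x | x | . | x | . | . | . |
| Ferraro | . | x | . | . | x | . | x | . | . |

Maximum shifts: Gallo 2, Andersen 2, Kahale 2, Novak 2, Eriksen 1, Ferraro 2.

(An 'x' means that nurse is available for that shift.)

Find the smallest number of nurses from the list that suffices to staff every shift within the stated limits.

5

10 slots to fill and no one can take more than 2, so at least ⌈10/2⌉ = 5 nurses are needed.
Gallo, Andersen, Kahale, Novak, and Ferraro alone can cover everything: Wed morning→Gallo+Andersen, Wed afternoon→Novak, Wed evening→Andersen, Thu morning→Kahale, Thu afternoon→Ferraro, Thu evening→Gallo, Fri morning→Ferraro, Fri afternoon→Novak, Fri evening→Kahale.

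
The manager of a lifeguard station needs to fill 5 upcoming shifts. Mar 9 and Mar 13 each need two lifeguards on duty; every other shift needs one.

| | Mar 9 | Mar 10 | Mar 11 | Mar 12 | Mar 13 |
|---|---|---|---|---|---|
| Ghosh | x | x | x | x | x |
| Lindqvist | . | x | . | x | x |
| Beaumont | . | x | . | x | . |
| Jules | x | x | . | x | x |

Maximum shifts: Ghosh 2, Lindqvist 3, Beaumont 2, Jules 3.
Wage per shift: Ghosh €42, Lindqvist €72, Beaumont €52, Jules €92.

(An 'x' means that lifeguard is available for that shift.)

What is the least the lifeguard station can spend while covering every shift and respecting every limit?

Mar 9 can only be covered by Ghosh and Jules, so that assignment is forced.
Mar 11 can only be covered by Ghosh, so that assignment is forced.
Picking the cheapest available lifeguard for each shift independently would cost €374, but that ignores the shift limits.
An optimal schedule: Mar 9→Ghosh+Jules, Mar 10→Beaumont, Mar 11→Ghosh, Mar 12→Beaumont, Mar 13→Lindqvist+Jules.
Total: 42 + 92 + 52 + 42 + 52 + 72 + 92 = €444.

€444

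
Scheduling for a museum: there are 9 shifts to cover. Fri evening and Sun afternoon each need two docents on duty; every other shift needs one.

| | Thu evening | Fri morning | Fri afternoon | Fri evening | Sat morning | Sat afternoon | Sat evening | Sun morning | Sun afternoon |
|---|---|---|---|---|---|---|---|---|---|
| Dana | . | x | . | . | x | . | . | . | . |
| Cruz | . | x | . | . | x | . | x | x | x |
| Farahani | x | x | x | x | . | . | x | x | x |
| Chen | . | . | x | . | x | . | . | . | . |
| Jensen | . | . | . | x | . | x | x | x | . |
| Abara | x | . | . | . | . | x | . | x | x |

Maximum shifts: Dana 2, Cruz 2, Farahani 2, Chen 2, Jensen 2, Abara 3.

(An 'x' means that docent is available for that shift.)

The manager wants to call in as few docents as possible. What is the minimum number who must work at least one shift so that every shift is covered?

5

11 slots to fill and no one can take more than 3, so at least ⌈11/3⌉ = 4 docents are needed.
Any 4 docents together have capacity at most 3+2+2+2 = 9 < 11 slots, so 4 can never suffice.
Dana, Cruz, Farahani, Jensen, and Abara alone can cover everything: Thu evening→Abara, Fri morning→Dana, Fri afternoon→Farahani, Fri evening→Farahani+Jensen, Sat morning→Dana, Sat afternoon→Jensen, Sat evening→Cruz, Sun morning→Abara, Sun afternoon→Cruz+Abara.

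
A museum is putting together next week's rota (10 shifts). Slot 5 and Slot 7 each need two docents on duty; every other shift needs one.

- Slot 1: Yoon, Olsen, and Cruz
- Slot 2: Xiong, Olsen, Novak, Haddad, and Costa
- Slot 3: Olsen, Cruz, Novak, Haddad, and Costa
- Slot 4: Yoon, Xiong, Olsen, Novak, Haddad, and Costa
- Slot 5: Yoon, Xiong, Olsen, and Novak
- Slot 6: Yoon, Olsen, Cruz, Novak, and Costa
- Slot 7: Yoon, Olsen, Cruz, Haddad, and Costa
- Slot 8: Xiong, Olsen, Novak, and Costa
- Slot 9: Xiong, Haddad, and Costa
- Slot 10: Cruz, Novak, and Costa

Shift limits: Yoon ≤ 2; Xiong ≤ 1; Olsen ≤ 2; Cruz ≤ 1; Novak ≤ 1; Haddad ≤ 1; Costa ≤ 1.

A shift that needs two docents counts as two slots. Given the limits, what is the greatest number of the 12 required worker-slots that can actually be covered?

9

Total capacity across all docents is 2+1+2+1+1+1+1 = 9, and 12 slots are needed, so at most 9 can be filled.
An assignment achieving 9: Slot 1→Yoon, Slot 2→Novak, Slot 3→Haddad, Slot 5→Yoon+Olsen, Slot 6→Costa, Slot 8→Olsen, Slot 9→Xiong, Slot 10→Cruz.
Loads: Yoon 2/2, Xiong 1/1, Olsen 2/2, Cruz 1/1, Novak 1/1, Haddad 1/1, Costa 1/1.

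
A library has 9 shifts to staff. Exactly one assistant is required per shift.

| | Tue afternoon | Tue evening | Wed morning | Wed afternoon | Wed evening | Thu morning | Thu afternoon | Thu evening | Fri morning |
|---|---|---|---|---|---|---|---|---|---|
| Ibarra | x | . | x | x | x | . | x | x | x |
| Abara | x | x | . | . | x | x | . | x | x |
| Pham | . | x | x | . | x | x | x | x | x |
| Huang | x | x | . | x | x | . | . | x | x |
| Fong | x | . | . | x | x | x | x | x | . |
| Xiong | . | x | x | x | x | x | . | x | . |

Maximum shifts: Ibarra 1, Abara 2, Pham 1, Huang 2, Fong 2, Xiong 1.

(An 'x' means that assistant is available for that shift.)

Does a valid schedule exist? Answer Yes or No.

One valid schedule: Tue afternoon→Abara, Tue evening→Abara, Wed morning→Ibarra, Wed afternoon→Huang, Wed evening→Fong, Thu morning→Fong, Thu afternoon→Pham, Thu evening→Xiong, Fri morning→Huang.
Loads: Ibarra 1/1, Abara 2/2, Pham 1/1, Huang 2/2, Fong 2/2, Xiong 1/1 — all within limits.

Yes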